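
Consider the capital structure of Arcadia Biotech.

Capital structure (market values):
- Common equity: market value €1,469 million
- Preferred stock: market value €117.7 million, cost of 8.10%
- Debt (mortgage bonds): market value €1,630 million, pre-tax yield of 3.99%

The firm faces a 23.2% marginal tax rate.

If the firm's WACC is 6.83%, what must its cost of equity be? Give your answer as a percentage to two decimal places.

10.91%

Total capital V = 1469 + 117.7 + 1630 = 3216.7.
Equity weight = 1469/3216.7 = 0.4567.
Preferred weight = 117.7/3216.7 = 0.0366.
Mortgage bonds weight = 1630/3216.7 = 0.5067.
Debt contribution = 0.5067 × 3.99% × (1 − 23.2%) = 1.5528%.
Preferred contribution = 0.0366 × 8.1% = 0.2964%.
Required equity contribution = 6.83% − 1.8492% = 4.9808%.
Re = 4.9808% / 0.4567 = 10.9066%.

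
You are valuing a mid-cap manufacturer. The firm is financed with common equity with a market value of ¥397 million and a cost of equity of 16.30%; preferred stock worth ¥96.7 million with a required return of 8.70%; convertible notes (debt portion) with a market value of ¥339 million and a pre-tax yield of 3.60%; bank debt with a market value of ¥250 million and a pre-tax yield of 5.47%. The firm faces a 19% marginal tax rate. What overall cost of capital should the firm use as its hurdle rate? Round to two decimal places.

8.69%

Total capital V = 397 + 96.7 + 339 + 250 = 1082.7.
Equity: weight = 397/1082.7 = 0.3667; cost = 16.3%.
Preferred: weight = 96.7/1082.7 = 0.0893; cost = 8.7%.
Convertible notes (debt portion): weight = 339/1082.7 = 0.3131; after-tax cost = 3.6% × (1 − 19%) = 2.9160%.
Bank debt: weight = 250/1082.7 = 0.2309; after-tax cost = 5.47% × (1 − 19%) = 4.4307%.
WACC = 0.3667 × 16.3000% + 0.0893 × 8.7000% + 0.3131 × 2.9160% + 0.2309 × 4.4307% = 8.6899%.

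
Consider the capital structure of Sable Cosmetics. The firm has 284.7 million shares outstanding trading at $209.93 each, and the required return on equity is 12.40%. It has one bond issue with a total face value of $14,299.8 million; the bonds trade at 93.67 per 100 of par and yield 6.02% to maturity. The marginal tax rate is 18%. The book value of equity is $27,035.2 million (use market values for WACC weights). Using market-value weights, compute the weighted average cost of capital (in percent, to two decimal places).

Market value of equity E = 209.93 × 284.7m = 59767.071m. Market value of debt D = 14299.8m × 93.67/100 = 13394.62266m.
Total capital V = 59767.071 + 13394.62266 = 73161.69366.
Equity: weight = 59767.071/73161.69366 = 0.8169; cost = 12.4%.
Bonds outstanding: weight = 13394.62266/73161.69366 = 0.1831; after-tax cost = 6.02% × (1 − 18%) = 4.9364%.
WACC = 0.8169 × 12.4000% + 0.1831 × 4.9364% = 11.0335%.

11.03%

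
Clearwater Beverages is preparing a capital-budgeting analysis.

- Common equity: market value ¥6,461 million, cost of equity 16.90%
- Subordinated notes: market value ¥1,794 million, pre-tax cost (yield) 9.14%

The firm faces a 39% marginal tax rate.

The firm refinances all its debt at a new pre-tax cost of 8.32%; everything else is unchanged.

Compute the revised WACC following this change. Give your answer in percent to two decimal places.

14.33%

After the change:
Total capital V = 6461 + 1794 = 8255.
Equity: weight = 6461/8255 = 0.7827; cost = 16.9%.
Subordinated notes: weight = 1794/8255 = 0.2173; after-tax cost = 8.32% × (1 − 39%) = 5.0752%.
WACC = 0.7827 × 16.9000% + 0.2173 × 5.0752% = 14.3302%.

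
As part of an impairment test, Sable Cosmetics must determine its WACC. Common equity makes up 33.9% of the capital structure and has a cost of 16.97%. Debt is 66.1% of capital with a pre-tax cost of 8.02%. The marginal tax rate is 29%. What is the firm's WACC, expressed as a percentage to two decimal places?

9.52%

After-tax cost of debt = 8.02% × (1 − 29%) = 5.6942%.
WACC = 0.339 × 16.9700% + 0.661 × 5.6942% = 9.5167%.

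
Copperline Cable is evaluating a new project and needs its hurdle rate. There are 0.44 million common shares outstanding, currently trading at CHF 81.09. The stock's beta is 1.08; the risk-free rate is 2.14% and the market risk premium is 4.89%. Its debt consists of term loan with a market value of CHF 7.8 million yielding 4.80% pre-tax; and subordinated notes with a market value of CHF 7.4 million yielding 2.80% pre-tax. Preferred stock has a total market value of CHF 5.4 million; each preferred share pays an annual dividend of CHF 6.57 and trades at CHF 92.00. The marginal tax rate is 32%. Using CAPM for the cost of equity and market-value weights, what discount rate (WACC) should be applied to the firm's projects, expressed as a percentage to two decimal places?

6.09%

Cost of equity via CAPM: Re = 2.14% + 1.08 × 4.89% = 7.4212%.
Cost of preferred: Rp = 6.57 / 92.0 = 7.1413%.
Market value of equity E = 81.09 × 0.44m = 35.6796m.
Total capital V = 35.6796 + 5.4 + 7.8 + 7.4 = 56.2796.
Equity: weight = 35.6796/56.2796 = 0.6340; cost = 7.4212%.
Preferred: weight = 5.4/56.2796 = 0.0959; cost = 7.1413%.
Term loan: weight = 7.8/56.2796 = 0.1386; after-tax cost = 4.8% × (1 − 32%) = 3.2640%.
Subordinated notes: weight = 7.4/56.2796 = 0.1315; after-tax cost = 2.8% × (1 − 32%) = 1.9040%.
WACC = 0.6340 × 7.4212% + 0.0959 × 7.1413% + 0.1386 × 3.2640% + 0.1315 × 1.9040% = 6.0927%.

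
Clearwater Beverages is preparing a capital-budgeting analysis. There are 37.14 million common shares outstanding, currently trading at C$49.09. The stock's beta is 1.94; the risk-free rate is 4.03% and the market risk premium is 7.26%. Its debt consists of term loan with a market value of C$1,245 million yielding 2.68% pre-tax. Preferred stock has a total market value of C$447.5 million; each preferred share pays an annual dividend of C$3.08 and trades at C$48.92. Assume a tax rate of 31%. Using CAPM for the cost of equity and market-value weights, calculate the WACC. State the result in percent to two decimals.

10.85%

Cost of equity via CAPM: Re = 4.03% + 1.94 × 7.26% = 18.1144%.
Cost of preferred: Rp = 3.08 / 48.92 = 6.2960%.
Market value of equity E = 49.09 × 37.14m = 1823.2026m.
Total capital V = 1823.2026 + 447.5 + 1245 = 3515.7026.
Equity: weight = 1823.2026/3515.7026 = 0.5186; cost = 18.1144%.
Preferred: weight = 447.5/3515.7026 = 0.1273; cost = 6.296%.
Term loan: weight = 1245/3515.7026 = 0.3541; after-tax cost = 2.68% × (1 − 31%) = 1.8492%.
WACC = 0.5186 × 18.1144% + 0.1273 × 6.2960% + 0.3541 × 1.8492% = 10.8502%.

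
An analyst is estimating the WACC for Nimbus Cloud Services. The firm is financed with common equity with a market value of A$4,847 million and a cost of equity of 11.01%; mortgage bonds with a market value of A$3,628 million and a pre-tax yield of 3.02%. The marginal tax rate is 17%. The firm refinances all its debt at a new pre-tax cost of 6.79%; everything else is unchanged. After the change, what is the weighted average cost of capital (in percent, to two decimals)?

8.71%

After the change:
Total capital V = 4847 + 3628 = 8475.
Equity: weight = 4847/8475 = 0.5719; cost = 11.01%.
Mortgage bonds: weight = 3628/8475 = 0.4281; after-tax cost = 6.79% × (1 − 17%) = 5.6357%.
WACC = 0.5719 × 11.0100% + 0.4281 × 5.6357% = 8.7094%.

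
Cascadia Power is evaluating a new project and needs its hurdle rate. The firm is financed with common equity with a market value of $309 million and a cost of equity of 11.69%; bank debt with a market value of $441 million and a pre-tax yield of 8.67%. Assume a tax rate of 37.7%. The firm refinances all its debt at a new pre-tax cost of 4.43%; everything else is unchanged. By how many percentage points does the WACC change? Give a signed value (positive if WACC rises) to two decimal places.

-1.55 pp

Current WACC:
Total capital V = 309 + 441 = 750.
Equity: weight = 309/750 = 0.4120; cost = 11.69%.
Bank debt: weight = 441/750 = 0.5880; after-tax cost = 8.67% × (1 − 37.7%) = 5.4014%.
WACC = 0.4120 × 11.6900% + 0.5880 × 5.4014% = 7.9923%.
After the change:
Total capital V = 309 + 441 = 750.
Equity: weight = 309/750 = 0.4120; cost = 11.69%.
Bank debt: weight = 441/750 = 0.5880; after-tax cost = 4.43% × (1 − 37.7%) = 2.7599%.
WACC = 0.4120 × 11.6900% + 0.5880 × 2.7599% = 6.4391%.
Change in WACC = 6.4391% − 7.9923% = -1.5532 pp.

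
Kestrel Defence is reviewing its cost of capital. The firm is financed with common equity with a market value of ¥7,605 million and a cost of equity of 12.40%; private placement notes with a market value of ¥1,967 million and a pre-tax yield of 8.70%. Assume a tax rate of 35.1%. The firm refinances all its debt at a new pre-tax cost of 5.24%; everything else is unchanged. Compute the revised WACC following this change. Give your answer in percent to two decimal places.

10.55%

After the change:
Total capital V = 7605 + 1967 = 9572.
Equity: weight = 7605/9572 = 0.7945; cost = 12.4%.
Private placement notes: weight = 1967/9572 = 0.2055; after-tax cost = 5.24% × (1 − 35.1%) = 3.4008%.
WACC = 0.7945 × 12.4000% + 0.2055 × 3.4008% = 10.5507%.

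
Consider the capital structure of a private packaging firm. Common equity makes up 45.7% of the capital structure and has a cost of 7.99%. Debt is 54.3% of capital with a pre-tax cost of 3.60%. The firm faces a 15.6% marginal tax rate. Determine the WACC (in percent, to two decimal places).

5.30%

After-tax cost of debt = 3.6% × (1 − 15.6%) = 3.0384%.
WACC = 0.457 × 7.9900% + 0.543 × 3.0384% = 5.3013%.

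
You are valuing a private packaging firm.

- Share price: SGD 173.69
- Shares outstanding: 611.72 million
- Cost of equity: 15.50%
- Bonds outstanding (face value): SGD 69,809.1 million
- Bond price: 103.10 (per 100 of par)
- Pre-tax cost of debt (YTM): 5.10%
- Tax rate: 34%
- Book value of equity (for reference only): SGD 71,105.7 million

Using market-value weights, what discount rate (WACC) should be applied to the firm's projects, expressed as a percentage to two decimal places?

10.60%

Market value of equity E = 173.69 × 611.72m = 106249.6468m. Market value of debt D = 69809.1m × 103.1/100 = 71973.1821m.
Total capital V = 106249.6468 + 71973.1821 = 178222.8289.
Equity: weight = 106249.6468/178222.8289 = 0.5962; cost = 15.5%.
Bonds outstanding: weight = 71973.1821/178222.8289 = 0.4038; after-tax cost = 5.1% × (1 − 34%) = 3.3660%.
WACC = 0.5962 × 15.5000% + 0.4038 × 3.3660% = 10.5998%.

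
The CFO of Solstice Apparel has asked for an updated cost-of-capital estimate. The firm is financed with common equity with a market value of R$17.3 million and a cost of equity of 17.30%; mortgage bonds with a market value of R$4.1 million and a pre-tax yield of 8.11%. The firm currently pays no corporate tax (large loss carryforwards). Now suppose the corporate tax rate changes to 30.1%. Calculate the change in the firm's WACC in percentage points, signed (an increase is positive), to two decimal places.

Current WACC:
Total capital V = 17.3 + 4.1 = 21.4.
Equity: weight = 17.3/21.4 = 0.8084; cost = 17.3%.
Mortgage bonds: weight = 4.1/21.4 = 0.1916; after-tax cost = 8.11% × (1 − 0%) = 8.1100%.
WACC = 0.8084 × 17.3000% + 0.1916 × 8.1100% = 15.5393%.
After the change:
Total capital V = 17.3 + 4.1 = 21.4.
Equity: weight = 17.3/21.4 = 0.8084; cost = 17.3%.
Mortgage bonds: weight = 4.1/21.4 = 0.1916; after-tax cost = 8.11% × (1 − 30.1%) = 5.6689%.
WACC = 0.8084 × 17.3000% + 0.1916 × 5.6689% = 15.0716%.
Change in WACC = 15.0716% − 15.5393% = -0.4677 pp.

-0.47 pp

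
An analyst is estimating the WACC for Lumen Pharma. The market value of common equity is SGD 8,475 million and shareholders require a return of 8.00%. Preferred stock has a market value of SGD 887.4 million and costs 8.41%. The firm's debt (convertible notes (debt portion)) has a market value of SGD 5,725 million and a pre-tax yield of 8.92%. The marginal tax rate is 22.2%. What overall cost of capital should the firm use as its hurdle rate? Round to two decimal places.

7.62%

Total capital V = 8475 + 887.4 + 5725 = 15087.4.
Equity: weight = 8475/15087.4 = 0.5617; cost = 8%.
Preferred: weight = 887.4/15087.4 = 0.0588; cost = 8.41%.
Convertible notes (debt portion): weight = 5725/15087.4 = 0.3795; after-tax cost = 8.92% × (1 − 22.2%) = 6.9398%.
WACC = 0.5617 × 8.0000% + 0.0588 × 8.4100% + 0.3795 × 6.9398% = 7.6218%.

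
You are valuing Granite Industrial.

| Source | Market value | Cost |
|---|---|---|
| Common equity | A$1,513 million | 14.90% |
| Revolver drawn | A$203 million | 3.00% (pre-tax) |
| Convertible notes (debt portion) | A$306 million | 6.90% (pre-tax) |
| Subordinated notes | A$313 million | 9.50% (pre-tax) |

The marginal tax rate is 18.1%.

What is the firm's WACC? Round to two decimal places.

Total capital V = 1513 + 203 + 306 + 313 = 2335.
Equity: weight = 1513/2335 = 0.6480; cost = 14.9%.
Revolver drawn: weight = 203/2335 = 0.0869; after-tax cost = 3% × (1 − 18.1%) = 2.4570%.
Convertible notes (debt portion): weight = 306/2335 = 0.1310; after-tax cost = 6.9% × (1 − 18.1%) = 5.6511%.
Subordinated notes: weight = 313/2335 = 0.1340; after-tax cost = 9.5% × (1 − 18.1%) = 7.7805%.
WACC = 0.6480 × 14.9000% + 0.0869 × 2.4570% + 0.1310 × 5.6511% + 0.1340 × 7.7805% = 11.6518%.

11.65%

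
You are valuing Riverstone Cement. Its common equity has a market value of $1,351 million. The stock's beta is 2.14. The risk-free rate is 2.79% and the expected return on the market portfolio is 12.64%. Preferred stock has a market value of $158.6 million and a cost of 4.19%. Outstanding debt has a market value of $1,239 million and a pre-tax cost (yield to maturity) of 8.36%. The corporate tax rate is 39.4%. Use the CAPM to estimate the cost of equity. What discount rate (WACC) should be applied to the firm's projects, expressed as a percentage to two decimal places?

Market risk premium = 12.64% − 2.79% = 9.85%.
Cost of equity via CAPM: Re = 2.79% + 2.14 × 9.85% = 23.8690%.
Total capital V = 1351 + 158.6 + 1239 = 2748.6.
Equity: weight = 1351/2748.6 = 0.4915; cost = 23.869%.
Preferred: weight = 158.6/2748.6 = 0.0577; cost = 4.19%.
Debt: weight = 1239/2748.6 = 0.4508; after-tax cost = 8.36% × (1 − 39.4%) = 5.0662%.
WACC = 0.4915 × 23.8690% + 0.0577 × 4.1900% + 0.4508 × 5.0662% = 14.2576%.

14.26%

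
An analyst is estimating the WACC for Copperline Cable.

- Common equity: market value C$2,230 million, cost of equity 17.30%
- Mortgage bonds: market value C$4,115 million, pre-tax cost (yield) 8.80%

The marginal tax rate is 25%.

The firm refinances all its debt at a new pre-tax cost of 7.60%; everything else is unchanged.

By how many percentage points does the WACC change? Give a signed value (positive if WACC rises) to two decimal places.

-0.58 pp

Current WACC:
Total capital V = 2230 + 4115 = 6345.
Equity: weight = 2230/6345 = 0.3515; cost = 17.3%.
Mortgage bonds: weight = 4115/6345 = 0.6485; after-tax cost = 8.8% × (1 − 25%) = 6.6000%.
WACC = 0.3515 × 17.3000% + 0.6485 × 6.6000% = 10.3606%.
After the change:
Total capital V = 2230 + 4115 = 6345.
Equity: weight = 2230/6345 = 0.3515; cost = 17.3%.
Mortgage bonds: weight = 4115/6345 = 0.6485; after-tax cost = 7.6% × (1 − 25%) = 5.7000%.
WACC = 0.3515 × 17.3000% + 0.6485 × 5.7000% = 9.7769%.
Change in WACC = 9.7769% − 10.3606% = -0.5837 pp.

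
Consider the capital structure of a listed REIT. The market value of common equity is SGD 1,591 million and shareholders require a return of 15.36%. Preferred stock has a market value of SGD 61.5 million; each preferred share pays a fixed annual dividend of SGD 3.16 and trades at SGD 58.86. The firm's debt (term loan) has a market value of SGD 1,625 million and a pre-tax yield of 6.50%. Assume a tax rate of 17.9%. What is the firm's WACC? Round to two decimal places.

10.20%

Cost of preferred: Rp = 3.16 / 58.86 = 5.3687%.
Total capital V = 1591 + 61.5 + 1625 = 3277.5.
Equity: weight = 1591/3277.5 = 0.4854; cost = 15.36%.
Preferred: weight = 61.5/3277.5 = 0.0188; cost = 5.3687%.
Term loan: weight = 1625/3277.5 = 0.4958; after-tax cost = 6.5% × (1 − 17.9%) = 5.3365%.
WACC = 0.4854 × 15.3600% + 0.0188 × 5.3687% + 0.4958 × 5.3365% = 10.2028%.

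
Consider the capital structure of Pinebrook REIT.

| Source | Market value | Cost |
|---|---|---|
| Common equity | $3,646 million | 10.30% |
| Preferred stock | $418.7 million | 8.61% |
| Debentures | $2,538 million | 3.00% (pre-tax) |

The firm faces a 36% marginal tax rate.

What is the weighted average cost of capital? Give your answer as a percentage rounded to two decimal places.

6.97%

Total capital V = 3646 + 418.7 + 2538 = 6602.7.
Equity: weight = 3646/6602.7 = 0.5522; cost = 10.3%.
Preferred: weight = 418.7/6602.7 = 0.0634; cost = 8.61%.
Debentures: weight = 2538/6602.7 = 0.3844; after-tax cost = 3% × (1 − 36%) = 1.9200%.
WACC = 0.5522 × 10.3000% + 0.0634 × 8.6100% + 0.3844 × 1.9200% = 6.9717%.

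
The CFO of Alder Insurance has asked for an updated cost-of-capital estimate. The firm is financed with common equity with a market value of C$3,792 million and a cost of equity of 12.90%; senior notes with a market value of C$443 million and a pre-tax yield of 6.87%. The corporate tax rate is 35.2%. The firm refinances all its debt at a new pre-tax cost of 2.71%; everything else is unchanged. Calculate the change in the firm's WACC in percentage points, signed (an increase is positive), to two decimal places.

Current WACC:
Total capital V = 3792 + 443 = 4235.
Equity: weight = 3792/4235 = 0.8954; cost = 12.9%.
Senior notes: weight = 443/4235 = 0.1046; after-tax cost = 6.87% × (1 − 35.2%) = 4.4518%.
WACC = 0.8954 × 12.9000% + 0.1046 × 4.4518% = 12.0163%.
After the change:
Total capital V = 3792 + 443 = 4235.
Equity: weight = 3792/4235 = 0.8954; cost = 12.9%.
Senior notes: weight = 443/4235 = 0.1046; after-tax cost = 2.71% × (1 − 35.2%) = 1.7561%.
WACC = 0.8954 × 12.9000% + 0.1046 × 1.7561% = 11.7343%.
Change in WACC = 11.7343% − 12.0163% = -0.2820 pp.

-0.28 pp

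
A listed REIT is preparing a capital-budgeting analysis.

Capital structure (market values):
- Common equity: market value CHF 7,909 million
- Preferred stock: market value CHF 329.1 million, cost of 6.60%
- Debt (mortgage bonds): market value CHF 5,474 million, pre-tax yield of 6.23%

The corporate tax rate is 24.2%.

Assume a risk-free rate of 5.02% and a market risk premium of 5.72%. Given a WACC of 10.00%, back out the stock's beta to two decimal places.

1.53

Total capital V = 7909 + 329.1 + 5474 = 13712.1.
Equity weight = 7909/13712.1 = 0.5768.
Preferred weight = 329.1/13712.1 = 0.0240.
Mortgage bonds weight = 5474/13712.1 = 0.3992.
Debt contribution = 0.3992 × 6.23% × (1 − 24.2%) = 1.8852%.
Preferred contribution = 0.0240 × 6.6% = 0.1584%.
Required equity contribution = 10.0% − 2.0436% = 7.9564%  ⇒  Re = 13.7943%.
CAPM: 13.7943% = 5.02% + β × 5.72%  ⇒  β = 1.5340.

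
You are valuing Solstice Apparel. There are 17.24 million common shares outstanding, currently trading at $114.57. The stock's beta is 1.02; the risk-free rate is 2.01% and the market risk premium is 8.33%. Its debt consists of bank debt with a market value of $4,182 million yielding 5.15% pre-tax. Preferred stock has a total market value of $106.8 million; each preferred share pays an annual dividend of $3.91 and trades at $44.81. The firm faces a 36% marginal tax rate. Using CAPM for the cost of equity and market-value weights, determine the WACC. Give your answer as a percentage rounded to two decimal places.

5.66%

Cost of equity via CAPM: Re = 2.01% + 1.02 × 8.33% = 10.5066%.
Cost of preferred: Rp = 3.91 / 44.81 = 8.7257%.
Market value of equity E = 114.57 × 17.24m = 1975.1868m.
Total capital V = 1975.1868 + 106.8 + 4182 = 6263.9868.
Equity: weight = 1975.1868/6263.9868 = 0.3153; cost = 10.5066%.
Preferred: weight = 106.8/6263.9868 = 0.0170; cost = 8.7257%.
Bank debt: weight = 4182/6263.9868 = 0.6676; after-tax cost = 5.15% × (1 − 36%) = 3.2960%.
WACC = 0.3153 × 10.5066% + 0.0170 × 8.7257% + 0.6676 × 3.2960% = 5.6623%.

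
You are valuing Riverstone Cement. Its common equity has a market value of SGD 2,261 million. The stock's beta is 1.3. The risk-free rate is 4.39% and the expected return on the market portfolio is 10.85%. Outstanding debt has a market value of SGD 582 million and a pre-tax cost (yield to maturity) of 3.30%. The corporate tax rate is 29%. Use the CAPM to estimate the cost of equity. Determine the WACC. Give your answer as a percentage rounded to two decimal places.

Market risk premium = 10.85% − 4.39% = 6.46%.
Cost of equity via CAPM: Re = 4.39% + 1.3 × 6.46% = 12.7880%.
Total capital V = 2261 + 582 = 2843.
Equity: weight = 2261/2843 = 0.7953; cost = 12.788%.
Debt: weight = 582/2843 = 0.2047; after-tax cost = 3.3% × (1 − 29%) = 2.3430%.
WACC = 0.7953 × 12.7880% + 0.2047 × 2.3430% = 10.6498%.

10.65%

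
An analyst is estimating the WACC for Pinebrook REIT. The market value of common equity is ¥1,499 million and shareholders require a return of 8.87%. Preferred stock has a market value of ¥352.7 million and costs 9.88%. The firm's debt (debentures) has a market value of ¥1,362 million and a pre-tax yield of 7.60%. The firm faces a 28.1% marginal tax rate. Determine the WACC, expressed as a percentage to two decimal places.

Total capital V = 1499 + 352.7 + 1362 = 3213.7.
Equity: weight = 1499/3213.7 = 0.4664; cost = 8.87%.
Preferred: weight = 352.7/3213.7 = 0.1097; cost = 9.88%.
Debentures: weight = 1362/3213.7 = 0.4238; after-tax cost = 7.6% × (1 − 28.1%) = 5.4644%.
WACC = 0.4664 × 8.8700% + 0.1097 × 9.8800% + 0.4238 × 5.4644% = 7.5375%.

7.54%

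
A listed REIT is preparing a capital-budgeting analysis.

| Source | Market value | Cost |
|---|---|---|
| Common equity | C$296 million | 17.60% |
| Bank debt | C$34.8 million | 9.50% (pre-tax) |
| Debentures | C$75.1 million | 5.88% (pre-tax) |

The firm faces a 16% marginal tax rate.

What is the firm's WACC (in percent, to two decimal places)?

Total capital V = 296 + 34.8 + 75.1 = 405.9.
Equity: weight = 296/405.9 = 0.7292; cost = 17.6%.
Bank debt: weight = 34.8/405.9 = 0.0857; after-tax cost = 9.5% × (1 − 16%) = 7.9800%.
Debentures: weight = 75.1/405.9 = 0.1850; after-tax cost = 5.88% × (1 − 16%) = 4.9392%.
WACC = 0.7292 × 17.6000% + 0.0857 × 7.9800% + 0.1850 × 4.9392% = 14.4327%.

14.43%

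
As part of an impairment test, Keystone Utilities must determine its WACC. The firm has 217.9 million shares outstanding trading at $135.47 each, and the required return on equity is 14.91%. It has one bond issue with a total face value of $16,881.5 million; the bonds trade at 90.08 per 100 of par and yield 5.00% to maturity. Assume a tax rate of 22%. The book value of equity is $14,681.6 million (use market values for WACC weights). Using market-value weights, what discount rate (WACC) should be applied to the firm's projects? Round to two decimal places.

11.17%

Market value of equity E = 135.47 × 217.9m = 29518.913m. Market value of debt D = 16881.5m × 90.08/100 = 15206.8552m.
Total capital V = 29518.913 + 15206.8552 = 44725.7682.
Equity: weight = 29518.913/44725.7682 = 0.6600; cost = 14.91%.
Bonds outstanding: weight = 15206.8552/44725.7682 = 0.3400; after-tax cost = 5% × (1 − 22%) = 3.9000%.
WACC = 0.6600 × 14.9100% + 0.3400 × 3.9000% = 11.1666%.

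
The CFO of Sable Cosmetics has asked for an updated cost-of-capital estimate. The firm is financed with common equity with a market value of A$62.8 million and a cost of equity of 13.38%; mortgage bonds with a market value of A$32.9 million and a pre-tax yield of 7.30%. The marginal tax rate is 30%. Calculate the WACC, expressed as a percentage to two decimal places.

10.54%

Total capital V = 62.8 + 32.9 = 95.7.
Equity: weight = 62.8/95.7 = 0.6562; cost = 13.38%.
Mortgage bonds: weight = 32.9/95.7 = 0.3438; after-tax cost = 7.3% × (1 − 30%) = 5.1100%.
WACC = 0.6562 × 13.3800% + 0.3438 × 5.1100% = 10.5369%.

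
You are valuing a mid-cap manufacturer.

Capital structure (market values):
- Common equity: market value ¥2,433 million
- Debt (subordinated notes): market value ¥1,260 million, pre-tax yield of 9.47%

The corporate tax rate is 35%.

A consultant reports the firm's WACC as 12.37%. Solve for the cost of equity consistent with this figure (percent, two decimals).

15.59%

Total capital V = 2433 + 1260 = 3693.
Equity weight = 2433/3693 = 0.6588.
Subordinated notes weight = 1260/3693 = 0.3412.
Debt contribution = 0.3412 × 9.47% × (1 − 35%) = 2.1002%.
Required equity contribution = 12.37% − 2.1002% = 10.2698%.
Re = 10.2698% / 0.6588 = 15.5884%.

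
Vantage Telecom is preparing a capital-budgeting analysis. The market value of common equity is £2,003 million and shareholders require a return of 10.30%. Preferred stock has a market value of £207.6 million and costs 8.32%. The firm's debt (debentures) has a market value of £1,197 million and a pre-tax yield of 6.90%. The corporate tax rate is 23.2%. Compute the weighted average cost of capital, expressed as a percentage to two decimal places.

Total capital V = 2003 + 207.6 + 1197 = 3407.6.
Equity: weight = 2003/3407.6 = 0.5878; cost = 10.3%.
Preferred: weight = 207.6/3407.6 = 0.0609; cost = 8.32%.
Debentures: weight = 1197/3407.6 = 0.3513; after-tax cost = 6.9% × (1 − 23.2%) = 5.2992%.
WACC = 0.5878 × 10.3000% + 0.0609 × 8.3200% + 0.3513 × 5.2992% = 8.4227%.

8.42%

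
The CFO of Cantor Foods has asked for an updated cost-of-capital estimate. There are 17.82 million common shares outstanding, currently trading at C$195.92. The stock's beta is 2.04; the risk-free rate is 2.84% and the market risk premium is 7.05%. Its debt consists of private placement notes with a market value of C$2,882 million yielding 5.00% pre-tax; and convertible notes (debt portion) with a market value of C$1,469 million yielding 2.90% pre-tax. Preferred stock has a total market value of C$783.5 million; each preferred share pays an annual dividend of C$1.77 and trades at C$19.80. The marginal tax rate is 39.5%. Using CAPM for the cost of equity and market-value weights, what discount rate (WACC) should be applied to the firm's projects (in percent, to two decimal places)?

9.09%

Cost of equity via CAPM: Re = 2.84% + 2.04 × 7.05% = 17.2220%.
Cost of preferred: Rp = 1.77 / 19.8 = 8.9394%.
Market value of equity E = 195.92 × 17.82m = 3491.2944m.
Total capital V = 3491.2944 + 783.5 + 2882 + 1469 = 8625.7944.
Equity: weight = 3491.2944/8625.7944 = 0.4048; cost = 17.222%.
Preferred: weight = 783.5/8625.7944 = 0.0908; cost = 8.9394%.
Private placement notes: weight = 2882/8625.7944 = 0.3341; after-tax cost = 5% × (1 − 39.5%) = 3.0250%.
Convertible notes (debt portion): weight = 1469/8625.7944 = 0.1703; after-tax cost = 2.9% × (1 − 39.5%) = 1.7545%.
WACC = 0.4048 × 17.2220% + 0.0908 × 8.9394% + 0.3341 × 3.0250% + 0.1703 × 1.7545% = 9.0921%.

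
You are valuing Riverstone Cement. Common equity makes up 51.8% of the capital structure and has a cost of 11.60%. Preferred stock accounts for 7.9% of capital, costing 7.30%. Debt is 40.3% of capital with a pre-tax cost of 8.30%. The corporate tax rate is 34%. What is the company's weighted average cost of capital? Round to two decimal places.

After-tax cost of debt = 8.3% × (1 − 34%) = 5.4780%.
WACC = 0.518 × 11.6000% + 0.079 × 7.3000% + 0.403 × 5.4780% = 8.7931%.

8.79%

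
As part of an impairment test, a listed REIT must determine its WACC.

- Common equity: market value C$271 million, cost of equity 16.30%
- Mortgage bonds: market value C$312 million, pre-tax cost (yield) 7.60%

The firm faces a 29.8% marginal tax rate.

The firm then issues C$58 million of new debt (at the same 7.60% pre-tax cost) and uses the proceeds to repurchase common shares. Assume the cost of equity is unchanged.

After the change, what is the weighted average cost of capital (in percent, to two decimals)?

9.34%

After the change:
Total capital V = 213 + 370 = 583.
Equity: weight = 213/583 = 0.3654; cost = 16.3%.
Mortgage bonds: weight = 370/583 = 0.6346; after-tax cost = 7.6% × (1 − 29.8%) = 5.3352%.
WACC = 0.3654 × 16.3000% + 0.6346 × 5.3352% = 9.3412%.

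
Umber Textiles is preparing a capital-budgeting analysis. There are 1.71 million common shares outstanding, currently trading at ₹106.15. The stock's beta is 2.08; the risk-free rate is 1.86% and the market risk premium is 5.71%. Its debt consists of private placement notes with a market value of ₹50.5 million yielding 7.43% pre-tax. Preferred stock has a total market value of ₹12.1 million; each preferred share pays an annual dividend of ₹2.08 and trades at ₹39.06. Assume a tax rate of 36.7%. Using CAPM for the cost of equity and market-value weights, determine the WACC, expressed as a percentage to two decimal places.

11.45%

Cost of equity via CAPM: Re = 1.86% + 2.08 × 5.71% = 13.7368%.
Cost of preferred: Rp = 2.08 / 39.06 = 5.3251%.
Market value of equity E = 106.15 × 1.71m = 181.5165m.
Total capital V = 181.5165 + 12.1 + 50.5 = 244.1165.
Equity: weight = 181.5165/244.1165 = 0.7436; cost = 13.7368%.
Preferred: weight = 12.1/244.1165 = 0.0496; cost = 5.3251%.
Private placement notes: weight = 50.5/244.1165 = 0.2069; after-tax cost = 7.43% × (1 − 36.7%) = 4.7032%.
WACC = 0.7436 × 13.7368% + 0.0496 × 5.3251% + 0.2069 × 4.7032% = 11.4511%.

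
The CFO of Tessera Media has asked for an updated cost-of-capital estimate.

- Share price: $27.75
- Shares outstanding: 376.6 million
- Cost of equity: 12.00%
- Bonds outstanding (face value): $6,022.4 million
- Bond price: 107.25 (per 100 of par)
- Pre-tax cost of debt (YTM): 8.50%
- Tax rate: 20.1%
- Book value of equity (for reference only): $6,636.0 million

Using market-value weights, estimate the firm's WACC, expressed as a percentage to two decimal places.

10.01%

Market value of equity E = 27.75 × 376.6m = 10450.65m. Market value of debt D = 6022.4m × 107.25/100 = 6459.024m.
Total capital V = 10450.65 + 6459.024 = 16909.674.
Equity: weight = 10450.65/16909.674 = 0.6180; cost = 12%.
Bonds outstanding: weight = 6459.024/16909.674 = 0.3820; after-tax cost = 8.5% × (1 − 20.1%) = 6.7915%.
WACC = 0.6180 × 12.0000% + 0.3820 × 6.7915% = 10.0105%.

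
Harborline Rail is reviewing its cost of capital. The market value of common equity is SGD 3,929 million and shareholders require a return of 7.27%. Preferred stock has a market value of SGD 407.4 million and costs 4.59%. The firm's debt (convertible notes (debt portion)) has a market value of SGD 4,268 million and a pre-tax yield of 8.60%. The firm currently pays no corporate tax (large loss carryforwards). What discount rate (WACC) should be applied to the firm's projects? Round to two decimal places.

7.80%

Total capital V = 3929 + 407.4 + 4268 = 8604.4.
Equity: weight = 3929/8604.4 = 0.4566; cost = 7.27%.
Preferred: weight = 407.4/8604.4 = 0.0473; cost = 4.59%.
Convertible notes (debt portion): weight = 4268/8604.4 = 0.4960; after-tax cost = 8.6% × (1 − 0%) = 8.6000%.
WACC = 0.4566 × 7.2700% + 0.0473 × 4.5900% + 0.4960 × 8.6000% = 7.8028%.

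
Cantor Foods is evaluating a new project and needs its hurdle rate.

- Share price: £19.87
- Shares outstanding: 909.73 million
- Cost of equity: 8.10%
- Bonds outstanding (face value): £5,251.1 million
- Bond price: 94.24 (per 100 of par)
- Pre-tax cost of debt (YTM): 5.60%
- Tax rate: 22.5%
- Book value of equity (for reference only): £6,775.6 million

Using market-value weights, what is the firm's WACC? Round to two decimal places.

7.29%

Market value of equity E = 19.87 × 909.73m = 18076.3351m. Market value of debt D = 5251.1m × 94.24/100 = 4948.63664m.
Total capital V = 18076.3351 + 4948.63664 = 23024.97174.
Equity: weight = 18076.3351/23024.97174 = 0.7851; cost = 8.1%.
Bonds outstanding: weight = 4948.63664/23024.97174 = 0.2149; after-tax cost = 5.6% × (1 − 22.5%) = 4.3400%.
WACC = 0.7851 × 8.1000% + 0.2149 × 4.3400% = 7.2919%.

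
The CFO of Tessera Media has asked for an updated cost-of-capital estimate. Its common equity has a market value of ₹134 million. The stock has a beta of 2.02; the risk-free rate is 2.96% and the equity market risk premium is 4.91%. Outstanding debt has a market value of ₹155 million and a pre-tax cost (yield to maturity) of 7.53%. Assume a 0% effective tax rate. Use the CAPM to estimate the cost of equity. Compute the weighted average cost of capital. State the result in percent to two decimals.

Cost of equity via CAPM: Re = 2.96% + 2.02 × 4.91% = 12.8782%.
Total capital V = 134 + 155 = 289.
Equity: weight = 134/289 = 0.4637; cost = 12.8782%.
Debt: weight = 155/289 = 0.5363; after-tax cost = 7.53% × (1 − 0%) = 7.5300%.
WACC = 0.4637 × 12.8782% + 0.5363 × 7.5300% = 10.0098%.

10.01%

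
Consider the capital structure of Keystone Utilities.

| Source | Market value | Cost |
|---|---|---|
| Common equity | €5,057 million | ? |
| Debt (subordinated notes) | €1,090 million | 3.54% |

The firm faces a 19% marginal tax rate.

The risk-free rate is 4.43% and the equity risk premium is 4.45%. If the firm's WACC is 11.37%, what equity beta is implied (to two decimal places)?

Total capital V = 5057 + 1090 = 6147.
Equity weight = 5057/6147 = 0.8227.
Subordinated notes weight = 1090/6147 = 0.1773.
Debt contribution = 0.1773 × 3.54% × (1 − 19%) = 0.5085%.
Required equity contribution = 11.37% − 0.5085% = 10.8615%  ⇒  Re = 13.2027%.
CAPM: 13.2027% = 4.43% + β × 4.45%  ⇒  β = 1.9714.

1.97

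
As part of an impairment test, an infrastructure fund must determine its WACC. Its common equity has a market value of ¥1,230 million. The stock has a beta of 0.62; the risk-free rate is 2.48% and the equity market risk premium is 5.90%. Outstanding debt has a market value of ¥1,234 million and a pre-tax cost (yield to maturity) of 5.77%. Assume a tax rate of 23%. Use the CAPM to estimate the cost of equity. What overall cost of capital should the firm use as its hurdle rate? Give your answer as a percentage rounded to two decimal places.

Cost of equity via CAPM: Re = 2.48% + 0.62 × 5.9% = 6.1380%.
Total capital V = 1230 + 1234 = 2464.
Equity: weight = 1230/2464 = 0.4992; cost = 6.138%.
Debt: weight = 1234/2464 = 0.5008; after-tax cost = 5.77% × (1 − 23%) = 4.4429%.
WACC = 0.4992 × 6.1380% + 0.5008 × 4.4429% = 5.2891%.

5.29%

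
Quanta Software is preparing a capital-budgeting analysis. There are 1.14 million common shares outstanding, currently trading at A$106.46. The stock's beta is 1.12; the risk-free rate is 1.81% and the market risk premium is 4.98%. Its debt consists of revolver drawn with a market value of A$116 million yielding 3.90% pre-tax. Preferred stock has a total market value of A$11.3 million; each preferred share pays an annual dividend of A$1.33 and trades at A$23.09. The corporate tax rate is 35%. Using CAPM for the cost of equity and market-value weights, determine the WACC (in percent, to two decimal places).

5.05%

Cost of equity via CAPM: Re = 1.81% + 1.12 × 4.98% = 7.3876%.
Cost of preferred: Rp = 1.33 / 23.09 = 5.7601%.
Market value of equity E = 106.46 × 1.14m = 121.3644m.
Total capital V = 121.3644 + 11.3 + 116 = 248.6644.
Equity: weight = 121.3644/248.6644 = 0.4881; cost = 7.3876%.
Preferred: weight = 11.3/248.6644 = 0.0454; cost = 5.7601%.
Revolver drawn: weight = 116/248.6644 = 0.4665; after-tax cost = 3.9% × (1 − 35%) = 2.5350%.
WACC = 0.4881 × 7.3876% + 0.0454 × 5.7601% + 0.4665 × 2.5350% = 5.0499%.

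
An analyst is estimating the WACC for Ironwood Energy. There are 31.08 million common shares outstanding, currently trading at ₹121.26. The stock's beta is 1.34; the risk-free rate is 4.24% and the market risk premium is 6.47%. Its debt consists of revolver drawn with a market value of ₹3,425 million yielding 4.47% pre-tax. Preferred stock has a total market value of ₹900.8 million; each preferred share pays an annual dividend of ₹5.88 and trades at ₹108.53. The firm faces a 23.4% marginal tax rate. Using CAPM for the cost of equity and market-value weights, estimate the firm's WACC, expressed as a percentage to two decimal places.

Cost of equity via CAPM: Re = 4.24% + 1.34 × 6.47% = 12.9098%.
Cost of preferred: Rp = 5.88 / 108.53 = 5.4179%.
Market value of equity E = 121.26 × 31.08m = 3768.7608m.
Total capital V = 3768.7608 + 900.8 + 3425 = 8094.5608.
Equity: weight = 3768.7608/8094.5608 = 0.4656; cost = 12.9098%.
Preferred: weight = 900.8/8094.5608 = 0.1113; cost = 5.4179%.
Revolver drawn: weight = 3425/8094.5608 = 0.4231; after-tax cost = 4.47% × (1 − 23.4%) = 3.4240%.
WACC = 0.4656 × 12.9098% + 0.1113 × 5.4179% + 0.4231 × 3.4240% = 8.0624%.

8.06%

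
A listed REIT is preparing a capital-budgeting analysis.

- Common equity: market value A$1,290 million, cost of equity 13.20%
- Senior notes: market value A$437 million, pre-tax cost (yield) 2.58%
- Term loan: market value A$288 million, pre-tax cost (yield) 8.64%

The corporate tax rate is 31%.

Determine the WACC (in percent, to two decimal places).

9.69%

Total capital V = 1290 + 437 + 288 = 2015.
Equity: weight = 1290/2015 = 0.6402; cost = 13.2%.
Senior notes: weight = 437/2015 = 0.2169; after-tax cost = 2.58% × (1 − 31%) = 1.7802%.
Term loan: weight = 288/2015 = 0.1429; after-tax cost = 8.64% × (1 − 31%) = 5.9616%.
WACC = 0.6402 × 13.2000% + 0.2169 × 1.7802% + 0.1429 × 5.9616% = 9.6888%.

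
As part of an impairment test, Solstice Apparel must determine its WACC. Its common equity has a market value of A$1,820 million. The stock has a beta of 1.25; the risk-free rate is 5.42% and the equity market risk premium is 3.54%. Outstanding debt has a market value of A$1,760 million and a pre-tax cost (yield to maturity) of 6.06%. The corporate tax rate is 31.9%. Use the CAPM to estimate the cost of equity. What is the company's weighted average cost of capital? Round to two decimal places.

Cost of equity via CAPM: Re = 5.42% + 1.25 × 3.54% = 9.8450%.
Total capital V = 1820 + 1760 = 3580.
Equity: weight = 1820/3580 = 0.5084; cost = 9.845%.
Debt: weight = 1760/3580 = 0.4916; after-tax cost = 6.06% × (1 − 31.9%) = 4.1269%.
WACC = 0.5084 × 9.8450% + 0.4916 × 4.1269% = 7.0338%.

7.03%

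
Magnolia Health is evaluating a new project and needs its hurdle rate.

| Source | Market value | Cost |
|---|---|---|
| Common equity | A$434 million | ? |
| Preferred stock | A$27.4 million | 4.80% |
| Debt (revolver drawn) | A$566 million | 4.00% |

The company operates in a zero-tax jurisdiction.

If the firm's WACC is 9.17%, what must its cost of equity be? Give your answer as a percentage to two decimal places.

16.19%

Total capital V = 434 + 27.4 + 566 = 1027.4.
Equity weight = 434/1027.4 = 0.4224.
Preferred weight = 27.4/1027.4 = 0.0267.
Revolver drawn weight = 566/1027.4 = 0.5509.
Debt contribution = 0.5509 × 4% × (1 − 0%) = 2.2036%.
Preferred contribution = 0.0267 × 4.8% = 0.1280%.
Required equity contribution = 9.17% − 2.3316% = 6.8384%.
Re = 6.8384% / 0.4224 = 16.1883%.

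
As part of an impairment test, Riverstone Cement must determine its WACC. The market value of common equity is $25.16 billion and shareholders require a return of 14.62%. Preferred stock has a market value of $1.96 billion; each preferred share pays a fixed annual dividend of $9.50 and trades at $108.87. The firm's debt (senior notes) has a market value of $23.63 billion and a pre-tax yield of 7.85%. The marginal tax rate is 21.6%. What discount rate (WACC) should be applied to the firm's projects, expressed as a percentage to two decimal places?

Cost of preferred: Rp = 9.5 / 108.87 = 8.7260%.
Total capital V = 25.16 + 1.96 + 23.63 = 50.75.
Equity: weight = 25.16/50.75 = 0.4958; cost = 14.62%.
Preferred: weight = 1.96/50.75 = 0.0386; cost = 8.726%.
Senior notes: weight = 23.63/50.75 = 0.4656; after-tax cost = 7.85% × (1 − 21.6%) = 6.1544%.
WACC = 0.4958 × 14.6200% + 0.0386 × 8.7260% + 0.4656 × 6.1544% = 10.4507%.

10.45%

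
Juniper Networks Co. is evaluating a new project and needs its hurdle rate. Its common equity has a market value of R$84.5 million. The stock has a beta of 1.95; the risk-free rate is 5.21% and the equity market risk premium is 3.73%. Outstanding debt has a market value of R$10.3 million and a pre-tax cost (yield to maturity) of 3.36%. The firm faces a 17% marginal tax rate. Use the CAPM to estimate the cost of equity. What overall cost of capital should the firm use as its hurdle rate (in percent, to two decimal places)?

11.43%

Cost of equity via CAPM: Re = 5.21% + 1.95 × 3.73% = 12.4835%.
Total capital V = 84.5 + 10.3 = 94.8.
Equity: weight = 84.5/94.8 = 0.8914; cost = 12.4835%.
Debt: weight = 10.3/94.8 = 0.1086; after-tax cost = 3.36% × (1 − 17%) = 2.7888%.
WACC = 0.8914 × 12.4835% + 0.1086 × 2.7888% = 11.4302%.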